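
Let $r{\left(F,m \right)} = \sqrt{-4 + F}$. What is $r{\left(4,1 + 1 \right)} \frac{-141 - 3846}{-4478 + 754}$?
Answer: $0$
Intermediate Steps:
$r{\left(4,1 + 1 \right)} \frac{-141 - 3846}{-4478 + 754} = \sqrt{-4 + 4} \frac{-141 - 3846}{-4478 + 754} = \sqrt{0} \left(- \frac{3987}{-3724}\right) = 0 \left(\left(-3987\right) \left(- \frac{1}{3724}\right)\right) = 0 \cdot \frac{3987}{3724} = 0$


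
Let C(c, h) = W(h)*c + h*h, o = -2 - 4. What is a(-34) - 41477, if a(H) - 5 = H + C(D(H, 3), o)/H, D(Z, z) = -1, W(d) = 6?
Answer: -705617/17 ≈ -41507.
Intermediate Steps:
o = -6
C(c, h) = h² + 6*c (C(c, h) = 6*c + h*h = 6*c + h² = h² + 6*c)
a(H) = 5 + H + 30/H (a(H) = 5 + (H + ((-6)² + 6*(-1))/H) = 5 + (H + (36 - 6)/H) = 5 + (H + 30/H) = 5 + H + 30/H)
a(-34) - 41477 = (5 - 34 + 30/(-34)) - 41477 = (5 - 34 + 30*(-1/34)) - 41477 = (5 - 34 - 15/17) - 41477 = -508/17 - 41477 = -705617/17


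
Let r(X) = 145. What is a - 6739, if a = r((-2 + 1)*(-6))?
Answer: -6594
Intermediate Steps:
a = 145
a - 6739 = 145 - 6739 = -6594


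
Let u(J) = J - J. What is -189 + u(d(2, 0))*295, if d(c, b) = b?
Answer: -189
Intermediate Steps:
u(J) = 0
-189 + u(d(2, 0))*295 = -189 + 0*295 = -189 + 0 = -189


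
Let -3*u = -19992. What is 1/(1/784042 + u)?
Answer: 784042/5224855889 ≈ 0.00015006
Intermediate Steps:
u = 6664 (u = -⅓*(-19992) = 6664)
1/(1/784042 + u) = 1/(1/784042 + 6664) = 1/(5224855889/784042) = 784042/5224855889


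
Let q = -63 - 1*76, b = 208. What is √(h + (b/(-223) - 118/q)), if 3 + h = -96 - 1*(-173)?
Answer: 2*√17754926615/30997 ≈ 8.5975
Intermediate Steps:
q = -139 (q = -63 - 76 = -139)
h = 74 (h = -3 + (-96 - 1*(-173)) = -3 + (-96 + 173) = -3 + 77 = 74)
√(h + (b/(-223) - 118/q)) = √(74 + (208/(-223) - 118/(-139))) = √(74 + (208*(-1/223) - 118*(-1/139))) = √(74 + (-208/223 + 118/139)) = √(74 - 2598/30997) = √(2291180/30997) = 2*√17754926615/30997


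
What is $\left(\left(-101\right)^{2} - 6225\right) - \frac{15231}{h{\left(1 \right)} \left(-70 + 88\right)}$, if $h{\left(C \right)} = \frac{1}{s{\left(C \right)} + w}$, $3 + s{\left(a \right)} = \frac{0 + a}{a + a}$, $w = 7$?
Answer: $\frac{673}{4} \approx 168.25$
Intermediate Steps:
$s{\left(a \right)} = - \frac{5}{2}$ ($s{\left(a \right)} = -3 + \frac{0 + a}{a + a} = -3 + \frac{a}{2 a} = -3 + a \frac{1}{2 a} = -3 + \frac{1}{2} = - \frac{5}{2}$)
$h{\left(C \right)} = \frac{2}{9}$ ($h{\left(C \right)} = \frac{1}{- \frac{5}{2} + 7} = \frac{1}{\frac{9}{2}} = \frac{2}{9}$)
$\left(\left(-101\right)^{2} - 6225\right) - \frac{15231}{h{\left(1 \right)} \left(-70 + 88\right)} = \left(\left(-101\right)^{2} - 6225\right) - \frac{15231}{\frac{2}{9} \left(-70 + 88\right)} = \left(10201 - 6225\right) - \frac{15231}{\frac{2}{9} \cdot 18} = 3976 - \frac{15231}{4} = \frac{673}{4}$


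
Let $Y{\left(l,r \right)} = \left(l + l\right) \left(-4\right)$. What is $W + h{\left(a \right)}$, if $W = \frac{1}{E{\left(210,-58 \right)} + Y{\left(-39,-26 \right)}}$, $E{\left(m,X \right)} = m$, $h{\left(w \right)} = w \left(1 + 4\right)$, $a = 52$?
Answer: $\frac{135721}{522} \approx 260.0$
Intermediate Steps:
$Y{\left(l,r \right)} = - 8 l$ ($Y{\left(l,r \right)} = 2 l \left(-4\right) = - 8 l$)
$h{\left(w \right)} = 5 w$ ($h{\left(w \right)} = w 5 = 5 w$)
$W = \frac{1}{522}$ ($W = \frac{1}{210 - -312} = \frac{1}{210 + 312} = \frac{1}{522} \approx 0.0019157$)
$W + h{\left(a \right)} = \frac{1}{522} + 5 \cdot 52 = \frac{1}{522} + 260 = \frac{135721}{522}$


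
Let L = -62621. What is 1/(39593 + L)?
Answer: -1/23028 ≈ -4.3425e-5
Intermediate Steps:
1/(39593 + L) = 1/(39593 - 62621) = 1/(-23028) = -1/23028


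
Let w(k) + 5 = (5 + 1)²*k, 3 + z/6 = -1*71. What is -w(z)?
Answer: 15989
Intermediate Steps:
z = -444 (z = -18 + 6*(-1*71) = -18 + 6*(-71) = -18 - 426 = -444)
w(k) = -5 + 36*k (w(k) = -5 + (5 + 1)²*k = -5 + 6²*k = -5 + 36*k)
-w(z) = -(-5 + 36*(-444)) = -(-5 - 15984) = -1*(-15989) = 15989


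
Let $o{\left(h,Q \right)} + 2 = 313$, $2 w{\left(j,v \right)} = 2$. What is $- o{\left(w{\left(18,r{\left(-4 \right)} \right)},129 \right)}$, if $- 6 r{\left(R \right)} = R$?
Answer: $-311$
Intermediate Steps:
$r{\left(R \right)} = - \frac{R}{6}$
$w{\left(j,v \right)} = 1$ ($w{\left(j,v \right)} = \frac{1}{2} \cdot 2 = 1$)
$o{\left(h,Q \right)} = 311$ ($o{\left(h,Q \right)} = -2 + 313 = 311$)
$- o{\left(w{\left(18,r{\left(-4 \right)} \right)},129 \right)} = \left(-1\right) 311 = -311$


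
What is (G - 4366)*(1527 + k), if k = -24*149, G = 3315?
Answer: 2153499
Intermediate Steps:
k = -3576
(G - 4366)*(1527 + k) = (3315 - 4366)*(1527 - 3576) = -1051*(-2049) = 2153499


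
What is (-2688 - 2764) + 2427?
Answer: -3025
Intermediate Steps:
(-2688 - 2764) + 2427 = -5452 + 2427 = -3025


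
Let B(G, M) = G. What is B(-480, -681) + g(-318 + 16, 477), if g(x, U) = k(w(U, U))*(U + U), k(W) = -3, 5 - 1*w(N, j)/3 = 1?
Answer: -3342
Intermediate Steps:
w(N, j) = 12 (w(N, j) = 15 - 3*1 = 15 - 3 = 12)
g(x, U) = -6*U (g(x, U) = -3*(U + U) = -6*U)
B(-480, -681) + g(-318 + 16, 477) = -480 - 6*477 = -480 - 2862 = -3342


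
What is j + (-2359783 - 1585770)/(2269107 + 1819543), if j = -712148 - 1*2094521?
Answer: -11475491152403/4088650 ≈ -2.8067e+6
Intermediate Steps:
j = -2806669 (j = -712148 - 2094521 = -2806669)
j + (-2359783 - 1585770)/(2269107 + 1819543) = -2806669 + (-2359783 - 1585770)/(2269107 + 1819543) = -2806669 - 3945553/4088650 = -11475491152403/4088650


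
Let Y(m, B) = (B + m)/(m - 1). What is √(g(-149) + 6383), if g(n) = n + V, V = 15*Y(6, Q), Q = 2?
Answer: √6258 ≈ 79.108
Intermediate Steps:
Y(m, B) = (B + m)/(-1 + m)
V = 24 (V = 15*((2 + 6)/(-1 + 6)) = 15*(8/5) = 24)
g(n) = 24 + n (g(n) = n + 24 = 24 + n)
√(g(-149) + 6383) = √((24 - 149) + 6383) = √(-125 + 6383) = √6258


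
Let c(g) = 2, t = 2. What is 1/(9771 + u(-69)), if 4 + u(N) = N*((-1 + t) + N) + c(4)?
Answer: 1/14461 ≈ 6.9152e-5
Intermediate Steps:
u(N) = -2 + N*(1 + N) (u(N) = -4 + (N*((-1 + 2) + N) + 2) = -4 + (N*(1 + N) + 2) = -4 + (2 + N*(1 + N)) = -2 + N*(1 + N))
1/(9771 + u(-69)) = 1/(9771 + (-2 - 69 + (-69)**2)) = 1/(9771 + (-2 - 69 + 4761)) = 1/(9771 + 4690) = 1/14461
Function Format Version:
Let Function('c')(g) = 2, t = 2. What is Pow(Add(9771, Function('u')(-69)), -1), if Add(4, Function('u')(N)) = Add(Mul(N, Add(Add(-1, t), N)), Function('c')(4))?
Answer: Rational(1, 14461) ≈ 6.9152e-5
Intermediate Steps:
Function('u')(N) = Add(-2, Mul(N, Add(1, N))) (Function('u')(N) = Add(-4, Add(Mul(N, Add(Add(-1, 2), N)), 2)) = Add(-4, Add(Mul(N, Add(1, N)), 2)) = Add(-4, Add(2, Mul(N, Add(1, N)))) = Add(-2, Mul(N, Add(1, N))))
Pow(Add(9771, Function('u')(-69)), -1) = Pow(Add(9771, Add(-2, -69, Pow(-69, 2))), -1) = Pow(Add(9771, Add(-2, -69, 4761)), -1) = Pow(Add(9771, 4690), -1) = Pow(14461, -1) = Rational(1, 14461)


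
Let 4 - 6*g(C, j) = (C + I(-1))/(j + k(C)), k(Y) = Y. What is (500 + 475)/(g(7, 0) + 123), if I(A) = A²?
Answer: 20475/2593 ≈ 7.8963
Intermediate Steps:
g(C, j) = ⅔ - (1 + C)/(6*(C + j)) (g(C, j) = ⅔ - (C + (-1)²)/(6*(j + C)) = ⅔ - (C + 1)/(6*(C + j)) = ⅔ - (1 + C)/(6*(C + j)))
(500 + 475)/(g(7, 0) + 123) = (500 + 475)/((-1 + 3*7 + 4*0)/(6*(7 + 0)) + 123) = 975/((⅙)*(-1 + 21 + 0)/7 + 123) = 975/((⅙)*(⅐)*20 + 123) = 975/(10/21 + 123) = 975/(2593/21) = 975*(21/2593) = 20475/2593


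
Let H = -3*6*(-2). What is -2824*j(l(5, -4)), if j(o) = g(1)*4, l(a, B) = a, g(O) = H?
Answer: -406656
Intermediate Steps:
H = 36 (H = -18*(-2) = 36)
g(O) = 36
j(o) = 144 (j(o) = 36*4 = 144)
-2824*j(l(5, -4)) = -2824*144 = -406656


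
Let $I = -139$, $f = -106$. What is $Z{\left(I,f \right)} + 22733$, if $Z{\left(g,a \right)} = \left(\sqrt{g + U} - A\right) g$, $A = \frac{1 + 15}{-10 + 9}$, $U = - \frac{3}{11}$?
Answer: $20509 - \frac{278 i \sqrt{4213}}{11} \approx 20509.0 - 1640.4 i$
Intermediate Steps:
$U = - \frac{3}{11}$ ($U = \left(-3\right) \frac{1}{11} = - \frac{3}{11} \approx -0.27273$)
$A = -16$ ($A = \frac{16}{-1} = 16 \left(-1\right) = -16$)
$Z{\left(g,a \right)} = g \left(16 + \sqrt{- \frac{3}{11} + g}\right)$ ($Z{\left(g,a \right)} = \left(\sqrt{g - \frac{3}{11}} - -16\right) g = \left(\sqrt{- \frac{3}{11} + g} + 16\right) g = \left(16 + \sqrt{- \frac{3}{11} + g}\right) g = g \left(16 + \sqrt{- \frac{3}{11} + g}\right)$)
$Z{\left(I,f \right)} + 22733 = \frac{1}{11} \left(-139\right) \left(176 + \sqrt{-33 + 121 \left(-139\right)}\right) + 22733 = \frac{1}{11} \left(-139\right) \left(176 + \sqrt{-33 - 16819}\right) + 22733 = \frac{1}{11} \left(-139\right) \left(176 + \sqrt{-16852}\right) + 22733 = \frac{1}{11} \left(-139\right) \left(176 + 2 i \sqrt{4213}\right) + 22733 = \left(-2224 - \frac{278 i \sqrt{4213}}{11}\right) + 22733 = 20509 - \frac{278 i \sqrt{4213}}{11}$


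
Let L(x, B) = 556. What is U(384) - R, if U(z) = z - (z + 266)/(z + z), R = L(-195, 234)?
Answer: -66373/384 ≈ -172.85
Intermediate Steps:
R = 556
U(z) = z - (266 + z)/(2*z)
U(384) - R = (-1/2 + 384 - 133/384) - 1*556 = (-1/2 + 384 - 133*1/384) - 556 = (-1/2 + 384 - 133/384) - 556 = 147131/384 - 556 = -66373/384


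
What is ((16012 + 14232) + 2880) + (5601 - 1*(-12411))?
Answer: 51136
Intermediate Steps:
((16012 + 14232) + 2880) + (5601 - 1*(-12411)) = (30244 + 2880) + (5601 + 12411) = 33124 + 18012 = 51136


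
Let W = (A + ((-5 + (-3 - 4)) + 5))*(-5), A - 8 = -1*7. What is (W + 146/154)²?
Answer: 5678689/5929 ≈ 957.78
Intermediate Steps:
A = 1 (A = 8 - 1*7 = 8 - 7 = 1)
W = 30 (W = (1 + ((-5 + (-3 - 4)) + 5))*(-5) = (1 + ((-5 - 7) + 5))*(-5) = (1 + (-12 + 5))*(-5) = (1 - 7)*(-5) = -6*(-5) = 30)
(W + 146/154)² = (30 + 146/154)² = (30 + 146*(1/154))² = (30 + 73/77)² = (2383/77)² = 5678689/5929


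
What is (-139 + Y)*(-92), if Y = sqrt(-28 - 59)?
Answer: 12788 - 92*I*sqrt(87) ≈ 12788.0 - 858.12*I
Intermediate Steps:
Y = I*sqrt(87) (Y = sqrt(-87) = I*sqrt(87) ≈ 9.3274*I)
(-139 + Y)*(-92) = (-139 + I*sqrt(87))*(-92) = 12788 - 92*I*sqrt(87)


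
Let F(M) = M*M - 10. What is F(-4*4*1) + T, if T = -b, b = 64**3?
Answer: -261898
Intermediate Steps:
b = 262144
T = -262144 (T = -1*262144 = -262144)
F(M) = -10 + M**2 (F(M) = M**2 - 10 = -10 + M**2)
F(-4*4*1) + T = (-10 + (-4*4*1)**2) - 262144 = (-10 + (-16*1)**2) - 262144 = (-10 + (-16)**2) - 262144 = (-10 + 256) - 262144 = 246 - 262144 = -261898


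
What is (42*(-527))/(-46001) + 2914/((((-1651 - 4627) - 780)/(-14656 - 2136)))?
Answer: 1125536000830/162337529 ≈ 6933.3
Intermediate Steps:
(42*(-527))/(-46001) + 2914/((((-1651 - 4627) - 780)/(-14656 - 2136))) = -22134*(-1/46001) + 2914/(((-6278 - 780)/(-16792))) = 22134/46001 + 2914/((-7058*(-1/16792))) = 22134/46001 + 2914/(3529/8396) = 22134/46001 + 2914*(8396/3529) = 22134/46001 + 24465944/3529 = 1125536000830/162337529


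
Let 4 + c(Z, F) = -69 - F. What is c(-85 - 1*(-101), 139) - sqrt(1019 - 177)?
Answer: -212 - sqrt(842) ≈ -241.02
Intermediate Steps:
c(Z, F) = -73 - F (c(Z, F) = -4 + (-69 - F) = -73 - F)
c(-85 - 1*(-101), 139) - sqrt(1019 - 177) = (-73 - 1*139) - sqrt(1019 - 177) = (-73 - 139) - sqrt(842) = -212 - sqrt(842)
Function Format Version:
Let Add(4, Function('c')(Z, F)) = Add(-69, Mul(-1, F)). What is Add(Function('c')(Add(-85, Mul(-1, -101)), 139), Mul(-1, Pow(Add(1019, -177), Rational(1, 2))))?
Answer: Add(-212, Mul(-1, Pow(842, Rational(1, 2)))) ≈ -241.02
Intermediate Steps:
Function('c')(Z, F) = Add(-73, Mul(-1, F)) (Function('c')(Z, F) = Add(-4, Add(-69, Mul(-1, F))) = Add(-73, Mul(-1, F)))
Add(Function('c')(Add(-85, Mul(-1, -101)), 139), Mul(-1, Pow(Add(1019, -177), Rational(1, 2)))) = Add(Add(-73, Mul(-1, 139)), Mul(-1, Pow(Add(1019, -177), Rational(1, 2)))) = Add(Add(-73, -139), Mul(-1, Pow(842, Rational(1, 2)))) = Add(-212, Mul(-1, Pow(842, Rational(1, 2))))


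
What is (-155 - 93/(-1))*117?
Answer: -7254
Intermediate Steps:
(-155 - 93/(-1))*117 = (-155 - 93*(-1))*117 = (-155 + 93)*117 = -62*117 = -7254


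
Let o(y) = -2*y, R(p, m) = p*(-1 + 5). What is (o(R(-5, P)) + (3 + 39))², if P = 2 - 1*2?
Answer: 6724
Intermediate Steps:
P = 0 (P = 2 - 2 = 0)
R(p, m) = 4*p (R(p, m) = p*4 = 4*p)
(o(R(-5, P)) + (3 + 39))² = (-8*(-5) + (3 + 39))² = (-2*(-20) + 42)² = (40 + 42)² = 82² = 6724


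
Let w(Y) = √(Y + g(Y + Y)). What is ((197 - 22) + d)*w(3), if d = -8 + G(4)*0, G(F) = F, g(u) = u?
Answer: 501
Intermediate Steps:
w(Y) = √3*√Y (w(Y) = √(Y + (Y + Y)) = √(Y + 2*Y) = √(3*Y) = √3*√Y)
d = -8 (d = -8 + 4*0 = -8 + 0 = -8)
((197 - 22) + d)*w(3) = ((197 - 22) - 8)*(√3*√3) = (175 - 8)*3 = 167*3 = 501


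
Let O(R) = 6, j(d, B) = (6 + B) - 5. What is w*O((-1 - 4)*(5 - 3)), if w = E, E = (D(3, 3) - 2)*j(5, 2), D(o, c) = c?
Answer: 18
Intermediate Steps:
j(d, B) = 1 + B
E = 3 (E = (3 - 2)*(1 + 2) = 1*3 = 3)
w = 3
w*O((-1 - 4)*(5 - 3)) = 3*6 = 18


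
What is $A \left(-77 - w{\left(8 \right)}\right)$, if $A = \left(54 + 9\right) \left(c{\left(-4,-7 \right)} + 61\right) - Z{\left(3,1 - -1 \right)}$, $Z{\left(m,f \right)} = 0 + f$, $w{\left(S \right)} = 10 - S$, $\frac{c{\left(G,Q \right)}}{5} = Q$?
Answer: $-129244$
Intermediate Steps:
$c{\left(G,Q \right)} = 5 Q$
$Z{\left(m,f \right)} = f$
$A = 1636$ ($A = \left(54 + 9\right) \left(5 \left(-7\right) + 61\right) - \left(1 - -1\right) = 63 \left(-35 + 61\right) - \left(1 + 1\right) = 63 \cdot 26 - 2 = 1638 - 2 = 1636$)
$A \left(-77 - w{\left(8 \right)}\right) = 1636 \left(-77 - \left(10 - 8\right)\right) = 1636 \left(-77 - 2\right) = 1636 \left(-79\right) = -129244$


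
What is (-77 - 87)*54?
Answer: -8856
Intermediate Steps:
(-77 - 87)*54 = -164*54 = -8856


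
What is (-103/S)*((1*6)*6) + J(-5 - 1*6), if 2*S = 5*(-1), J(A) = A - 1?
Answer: 7356/5 ≈ 1471.2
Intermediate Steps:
J(A) = -1 + A
S = -5/2 (S = (5*(-1))/2 = (1/2)*(-5) = -5/2 ≈ -2.5000)
(-103/S)*((1*6)*6) + J(-5 - 1*6) = (-103/(-5/2))*((1*6)*6) + (-1 + (-5 - 1*6)) = (-103*(-2/5))*(6*6) + (-1 + (-5 - 6)) = (206/5)*36 + (-1 - 11) = 7416/5 - 12 = 7356/5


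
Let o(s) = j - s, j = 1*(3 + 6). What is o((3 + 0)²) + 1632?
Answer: 1632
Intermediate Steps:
j = 9 (j = 1*9 = 9)
o(s) = 9 - s
o((3 + 0)²) + 1632 = (9 - (3 + 0)²) + 1632 = (9 - 1*3²) + 1632 = (9 - 1*9) + 1632 = (9 - 9) + 1632 = 0 + 1632 = 1632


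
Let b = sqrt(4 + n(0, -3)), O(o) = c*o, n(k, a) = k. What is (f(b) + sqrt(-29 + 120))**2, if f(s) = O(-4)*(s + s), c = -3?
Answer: (48 + sqrt(91))**2 ≈ 3310.8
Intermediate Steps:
O(o) = -3*o
b = 2 (b = sqrt(4 + 0) = sqrt(4) = 2)
f(s) = 24*s (f(s) = (-3*(-4))*(s + s) = 12*(2*s) = 24*s)
(f(b) + sqrt(-29 + 120))**2 = (24*2 + sqrt(-29 + 120))**2 = (48 + sqrt(91))**2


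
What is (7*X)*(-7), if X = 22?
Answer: -1078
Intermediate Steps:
(7*X)*(-7) = (7*22)*(-7) = 154*(-7) = -1078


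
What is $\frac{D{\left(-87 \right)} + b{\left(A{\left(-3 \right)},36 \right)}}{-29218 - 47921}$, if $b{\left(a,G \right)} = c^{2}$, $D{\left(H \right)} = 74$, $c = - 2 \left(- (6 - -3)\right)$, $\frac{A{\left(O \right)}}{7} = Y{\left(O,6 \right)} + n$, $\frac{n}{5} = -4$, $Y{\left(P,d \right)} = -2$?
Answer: $- \frac{398}{77139} \approx -0.0051595$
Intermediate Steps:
$n = -20$ ($n = 5 \left(-4\right) = -20$)
$A{\left(O \right)} = -154$ ($A{\left(O \right)} = 7 \left(-2 - 20\right) = 7 \left(-22\right) = -154$)
$c = 18$ ($c = - 2 \left(- (6 + 3)\right) = - 2 \left(\left(-1\right) 9\right) = \left(-2\right) \left(-9\right) = 18$)
$b{\left(a,G \right)} = 324$ ($b{\left(a,G \right)} = 18^{2} = 324$)
$\frac{D{\left(-87 \right)} + b{\left(A{\left(-3 \right)},36 \right)}}{-29218 - 47921} = \frac{74 + 324}{-29218 - 47921} = \frac{398}{-77139} = 398 \left(- \frac{1}{77139}\right) = - \frac{398}{77139}$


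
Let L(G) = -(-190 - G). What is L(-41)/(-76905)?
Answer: -149/76905 ≈ -0.0019375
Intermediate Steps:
L(G) = 190 + G
L(-41)/(-76905) = (190 - 41)/(-76905) = 149*(-1/76905) = -149/76905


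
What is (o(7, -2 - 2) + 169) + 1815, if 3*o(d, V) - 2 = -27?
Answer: 5927/3 ≈ 1975.7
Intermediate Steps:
o(d, V) = -25/3 (o(d, V) = ⅔ + (⅓)*(-27) = ⅔ - 9 = -25/3)
(o(7, -2 - 2) + 169) + 1815 = (-25/3 + 169) + 1815 = 482/3 + 1815 = 5927/3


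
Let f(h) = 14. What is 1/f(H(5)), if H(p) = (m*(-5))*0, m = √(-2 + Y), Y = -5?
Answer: 1/14 ≈ 0.071429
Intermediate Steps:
m = I*√7 (m = √(-2 - 5) = √(-7) = I*√7 ≈ 2.6458*I)
H(p) = 0 (H(p) = ((I*√7)*(-5))*0 = -5*I*√7*0 = 0)
1/f(H(5)) = 1/14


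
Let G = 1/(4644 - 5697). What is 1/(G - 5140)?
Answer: -1053/5412421 ≈ -0.00019455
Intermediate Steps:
G = -1/1053 (G = 1/(-1053) = -1/1053 ≈ -0.00094967)
1/(G - 5140) = 1/(-1/1053 - 5140) = 1/(-5412421/1053) = -1053/5412421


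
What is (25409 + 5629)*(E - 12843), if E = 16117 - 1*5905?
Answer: -81660978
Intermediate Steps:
E = 10212 (E = 16117 - 5905 = 10212)
(25409 + 5629)*(E - 12843) = (25409 + 5629)*(10212 - 12843) = 31038*(-2631) = -81660978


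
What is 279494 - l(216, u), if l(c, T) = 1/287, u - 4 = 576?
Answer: 80214777/287 ≈ 2.7949e+5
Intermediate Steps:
u = 580 (u = 4 + 576 = 580)
l(c, T) = 1/287
279494 - l(216, u) = 279494 - 1*1/287 = 279494 - 1/287 = 80214777/287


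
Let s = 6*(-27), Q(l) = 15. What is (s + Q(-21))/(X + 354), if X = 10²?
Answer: -147/454 ≈ -0.32379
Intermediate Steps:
s = -162
X = 100
(s + Q(-21))/(X + 354) = (-162 + 15)/(100 + 354) = -147/454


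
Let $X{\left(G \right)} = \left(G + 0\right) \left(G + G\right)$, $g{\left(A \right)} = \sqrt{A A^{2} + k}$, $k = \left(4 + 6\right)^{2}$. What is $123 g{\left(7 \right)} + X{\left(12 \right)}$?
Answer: $288 + 123 \sqrt{443} \approx 2876.9$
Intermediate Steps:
$k = 100$ ($k = 10^{2} = 100$)
$g{\left(A \right)} = \sqrt{100 + A^{3}}$ ($g{\left(A \right)} = \sqrt{A A^{2} + 100} = \sqrt{A^{3} + 100} = \sqrt{100 + A^{3}}$)
$X{\left(G \right)} = 2 G^{2}$ ($X{\left(G \right)} = G 2 G = 2 G^{2}$)
$123 g{\left(7 \right)} + X{\left(12 \right)} = 123 \sqrt{100 + 7^{3}} + 2 \cdot 12^{2} = 123 \sqrt{100 + 343} + 2 \cdot 144 = 123 \sqrt{443} + 288 = 288 + 123 \sqrt{443}$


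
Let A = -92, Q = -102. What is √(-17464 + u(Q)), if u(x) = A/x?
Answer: I*√45421518/51 ≈ 132.15*I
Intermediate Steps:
u(x) = -92/x
√(-17464 + u(Q)) = √(-17464 - 92/(-102)) = √(-17464 - 92*(-1/102)) = √(-17464 + 46/51) = √(-890618/51) = I*√45421518/51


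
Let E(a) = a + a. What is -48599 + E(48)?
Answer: -48503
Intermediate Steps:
E(a) = 2*a
-48599 + E(48) = -48599 + 2*48 = -48599 + 96 = -48503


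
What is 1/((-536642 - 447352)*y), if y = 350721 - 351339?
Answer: 1/608108292 ≈ 1.6444e-9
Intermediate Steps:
y = -618
1/((-536642 - 447352)*y) = 1/(-536642 - 447352*(-618)) = -1/618/(-983994) = -1/983994*(-1/618) = 1/608108292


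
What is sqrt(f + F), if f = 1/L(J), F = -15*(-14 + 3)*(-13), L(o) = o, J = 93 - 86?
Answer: I*sqrt(105098)/7 ≈ 46.313*I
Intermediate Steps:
J = 7
F = -2145 (F = -15*(-11)*(-13) = 165*(-13) = -2145)
f = 1/7 ≈ 0.14286
sqrt(f + F) = sqrt(1/7 - 2145) = sqrt(-15014/7) = I*sqrt(105098)/7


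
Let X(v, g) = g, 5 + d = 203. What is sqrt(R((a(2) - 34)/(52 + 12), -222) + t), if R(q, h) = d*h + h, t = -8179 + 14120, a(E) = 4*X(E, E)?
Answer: I*sqrt(38237) ≈ 195.54*I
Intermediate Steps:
d = 198 (d = -5 + 203 = 198)
a(E) = 4*E
t = 5941
R(q, h) = 199*h (R(q, h) = 198*h + h = 199*h)
sqrt(R((a(2) - 34)/(52 + 12), -222) + t) = sqrt(199*(-222) + 5941) = sqrt(-44178 + 5941) = sqrt(-38237) = I*sqrt(38237)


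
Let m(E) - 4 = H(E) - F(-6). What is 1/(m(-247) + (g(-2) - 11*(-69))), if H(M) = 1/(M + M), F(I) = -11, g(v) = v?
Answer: 494/381367 ≈ 0.0012953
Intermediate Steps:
H(M) = 1/(2*M)
m(E) = 15 + 1/(2*E) (m(E) = 4 + (1/(2*E) - 1*(-11)) = 4 + (1/(2*E) + 11) = 4 + (11 + 1/(2*E)) = 15 + 1/(2*E))
1/(m(-247) + (g(-2) - 11*(-69))) = 1/((15 + (1/2)/(-247)) + (-2 - 11*(-69))) = 1/((15 + (1/2)*(-1/247)) + (-2 + 759)) = 1/((15 - 1/494) + 757) = 1/(7409/494 + 757) = 1/(381367/494) = 494/381367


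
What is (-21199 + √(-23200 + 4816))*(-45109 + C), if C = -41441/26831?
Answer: 25658443262980/26831 - 4841444080*I*√1149/26831 ≈ 9.563e+8 - 6.1164e+6*I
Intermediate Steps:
C = -41441/26831 (C = -41441*1/26831 = -41441/26831 ≈ -1.5445)
(-21199 + √(-23200 + 4816))*(-45109 + C) = (-21199 + √(-23200 + 4816))*(-45109 - 41441/26831) = (-21199 + √(-18384))*(-1210361020/26831) = (-21199 + 4*I*√1149)*(-1210361020/26831) = 25658443262980/26831 - 4841444080*I*√1149/26831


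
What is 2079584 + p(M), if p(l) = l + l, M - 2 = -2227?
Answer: 2075134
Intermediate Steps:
M = -2225 (M = 2 - 2227 = -2225)
p(l) = 2*l
2079584 + p(M) = 2079584 + 2*(-2225) = 2079584 - 4450 = 2075134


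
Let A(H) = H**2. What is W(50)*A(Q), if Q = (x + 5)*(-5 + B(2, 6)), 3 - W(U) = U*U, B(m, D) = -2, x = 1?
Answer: -4404708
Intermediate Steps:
W(U) = 3 - U**2 (W(U) = 3 - U*U = 3 - U**2)
Q = -42 (Q = (1 + 5)*(-5 - 2) = 6*(-7) = -42)
W(50)*A(Q) = (3 - 1*50**2)*(-42)**2 = (3 - 1*2500)*1764 = (3 - 2500)*1764 = -2497*1764 = -4404708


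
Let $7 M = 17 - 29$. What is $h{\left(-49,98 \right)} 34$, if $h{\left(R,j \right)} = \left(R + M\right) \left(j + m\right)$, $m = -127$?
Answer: $\frac{350030}{7} \approx 50004.0$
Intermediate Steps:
$M = - \frac{12}{7}$ ($M = \frac{17 - 29}{7} = \frac{1}{7} \left(-12\right) = - \frac{12}{7} \approx -1.7143$)
$h{\left(R,j \right)} = \left(-127 + j\right) \left(- \frac{12}{7} + R\right)$ ($h{\left(R,j \right)} = \left(R - \frac{12}{7}\right) \left(j - 127\right) = \left(- \frac{12}{7} + R\right) \left(-127 + j\right) = \left(-127 + j\right) \left(- \frac{12}{7} + R\right)$)
$h{\left(-49,98 \right)} 34 = \left(\frac{1524}{7} - -6223 - 168 - 4802\right) 34 = \left(\frac{1524}{7} + 6223 - 168 - 4802\right) 34 = \frac{10295}{7} \cdot 34 = \frac{350030}{7}$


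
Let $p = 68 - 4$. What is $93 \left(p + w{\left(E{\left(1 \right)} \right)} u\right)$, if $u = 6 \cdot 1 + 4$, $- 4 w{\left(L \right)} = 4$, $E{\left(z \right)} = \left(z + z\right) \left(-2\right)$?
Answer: $5022$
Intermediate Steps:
$E{\left(z \right)} = - 4 z$ ($E{\left(z \right)} = 2 z \left(-2\right) = - 4 z$)
$w{\left(L \right)} = -1$ ($w{\left(L \right)} = \left(- \frac{1}{4}\right) 4 = -1$)
$u = 10$ ($u = 6 + 4 = 10$)
$p = 64$ ($p = 68 - 4 = 64$)
$93 \left(p + w{\left(E{\left(1 \right)} \right)} u\right) = 93 \left(64 - 10\right) = 93 \cdot 54 = 5022$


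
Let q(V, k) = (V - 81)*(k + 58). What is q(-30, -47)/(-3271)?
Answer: 1221/3271 ≈ 0.37328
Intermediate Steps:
q(V, k) = (-81 + V)*(58 + k)
q(-30, -47)/(-3271) = (-4698 - 81*(-47) + 58*(-30) - 30*(-47))/(-3271) = (-4698 + 3807 - 1740 + 1410)*(-1/3271) = -1221*(-1/3271) = 1221/3271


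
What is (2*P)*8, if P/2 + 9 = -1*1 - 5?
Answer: -480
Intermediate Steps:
P = -30 (P = -18 + 2*(-1*1 - 5) = -18 + 2*(-1 - 5) = -18 + 2*(-6) = -18 - 12 = -30)
(2*P)*8 = (2*(-30))*8 = -60*8 = -480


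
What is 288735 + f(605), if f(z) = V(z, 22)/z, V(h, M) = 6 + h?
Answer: 174685286/605 ≈ 2.8874e+5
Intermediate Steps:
f(z) = (6 + z)/z
288735 + f(605) = 288735 + (6 + 605)/605 = 288735 + (1/605)*611 = 288735 + 611/605 = 174685286/605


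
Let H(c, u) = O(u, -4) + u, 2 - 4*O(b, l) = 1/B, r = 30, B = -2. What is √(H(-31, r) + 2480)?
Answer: √40170/4 ≈ 50.106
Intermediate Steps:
O(b, l) = 5/8 (O(b, l) = ½ - ¼/(-2) = ½ - ¼*(-½) = ½ + ⅛ = 5/8)
H(c, u) = 5/8 + u
√(H(-31, r) + 2480) = √((5/8 + 30) + 2480) = √(245/8 + 2480) = √(20085/8) = √40170/4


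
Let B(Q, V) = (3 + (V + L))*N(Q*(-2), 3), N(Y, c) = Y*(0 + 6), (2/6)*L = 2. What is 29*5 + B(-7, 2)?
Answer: 1069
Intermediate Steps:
L = 6 (L = 3*2 = 6)
N(Y, c) = 6*Y (N(Y, c) = Y*6 = 6*Y)
B(Q, V) = -12*Q*(9 + V) (B(Q, V) = (3 + (V + 6))*(6*(Q*(-2))) = (3 + (6 + V))*(6*(-2*Q)) = (9 + V)*(-12*Q) = -12*Q*(9 + V))
29*5 + B(-7, 2) = 29*5 - 12*(-7)*(9 + 2) = 145 - 12*(-7)*11 = 145 + 924 = 1069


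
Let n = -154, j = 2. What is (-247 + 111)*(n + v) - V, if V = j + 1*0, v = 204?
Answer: -6802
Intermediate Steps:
V = 2 (V = 2 + 1*0 = 2 + 0 = 2)
(-247 + 111)*(n + v) - V = (-247 + 111)*(-154 + 204) - 1*2 = -136*50 - 2 = -6800 - 2 = -6802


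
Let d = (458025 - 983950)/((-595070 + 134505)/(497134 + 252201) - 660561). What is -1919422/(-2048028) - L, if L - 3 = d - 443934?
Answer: 900058728574486961197/2027473734988500 ≈ 4.4393e+5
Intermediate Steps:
d = 3152752079/3959855500 (d = -525925/(-460565/749335 - 660561) = -525925/(-460565*1/749335 - 660561) = -525925/(-92113/149867 - 660561) = -525925/(-98996387500/149867) = -525925*(-149867/98996387500) = 3152752079/3959855500 ≈ 0.79618)
L = -1757899459218421/3959855500 (L = 3 + (3152752079/3959855500 - 443934) = 3 - 1757911338784921/3959855500 = -1757899459218421/3959855500 ≈ -4.4393e+5)
-1919422/(-2048028) - L = -1919422/(-2048028) - 1*(-1757899459218421/3959855500) = -1919422*(-1/2048028) + 1757899459218421/3959855500 = 959711/1024014 + 1757899459218421/3959855500 = 900058728574486961197/2027473734988500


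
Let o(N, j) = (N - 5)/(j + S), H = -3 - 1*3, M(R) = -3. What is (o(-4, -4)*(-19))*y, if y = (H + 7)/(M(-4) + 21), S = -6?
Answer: -19/20 ≈ -0.95000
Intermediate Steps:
H = -6 (H = -3 - 3 = -6)
o(N, j) = (-5 + N)/(-6 + j) (o(N, j) = (N - 5)/(j - 6) = (-5 + N)/(-6 + j))
y = 1/18 (y = (-6 + 7)/(-3 + 21) = 1/18 ≈ 0.055556)
(o(-4, -4)*(-19))*y = (((-5 - 4)/(-6 - 4))*(-19))*(1/18) = ((-9/(-10))*(-19))*(1/18) = (-⅒*(-9)*(-19))*(1/18) = ((9/10)*(-19))*(1/18) = -171/10*1/18 = -19/20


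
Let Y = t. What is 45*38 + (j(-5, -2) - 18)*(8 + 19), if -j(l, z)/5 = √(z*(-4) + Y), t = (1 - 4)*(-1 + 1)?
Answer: 1224 - 270*√2 ≈ 842.16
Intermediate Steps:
t = 0 (t = -3*0 = 0)
Y = 0
j(l, z) = -10*√(-z) (j(l, z) = -5*√(z*(-4) + 0) = -5*√(-4*z + 0) = -5*2*√(-z) = -10*√(-z))
45*38 + (j(-5, -2) - 18)*(8 + 19) = 45*38 + (-10*√2 - 18)*(8 + 19) = 1710 + (-10*√2 - 18)*27 = 1710 + (-18 - 10*√2)*27 = 1710 + (-486 - 270*√2) = 1224 - 270*√2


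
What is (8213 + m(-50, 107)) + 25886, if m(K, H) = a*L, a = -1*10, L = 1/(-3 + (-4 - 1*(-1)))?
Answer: 102302/3 ≈ 34101.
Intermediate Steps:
L = -⅙ (L = 1/(-3 + (-4 + 1)) = 1/(-3 - 3) = 1/(-6) = -⅙ ≈ -0.16667)
a = -10
m(K, H) = 5/3 (m(K, H) = -10*(-⅙) = 5/3)
(8213 + m(-50, 107)) + 25886 = (8213 + 5/3) + 25886 = 24644/3 + 25886 = 102302/3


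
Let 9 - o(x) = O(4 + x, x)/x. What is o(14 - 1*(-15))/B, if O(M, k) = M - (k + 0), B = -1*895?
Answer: -257/25955 ≈ -0.0099017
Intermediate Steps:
B = -895
O(M, k) = M - k
o(x) = 9 - 4/x (o(x) = 9 - ((4 + x) - x)/x = 9 - 4/x)
o(14 - 1*(-15))/B = (9 - 4/(14 - 1*(-15)))/(-895) = (9 - 4/(14 + 15))*(-1/895) = (9 - 4/29)*(-1/895) = (257/29)*(-1/895) = -257/25955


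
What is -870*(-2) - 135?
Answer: 1605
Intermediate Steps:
-870*(-2) - 135 = -145*(-12) - 135 = 1740 - 135 = 1605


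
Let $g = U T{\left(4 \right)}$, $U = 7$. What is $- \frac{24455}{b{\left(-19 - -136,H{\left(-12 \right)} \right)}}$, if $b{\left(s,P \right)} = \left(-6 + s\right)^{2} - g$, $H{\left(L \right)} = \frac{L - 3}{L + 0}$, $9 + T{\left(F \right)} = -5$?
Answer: $- \frac{24455}{12419} \approx -1.9692$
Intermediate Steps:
$T{\left(F \right)} = -14$ ($T{\left(F \right)} = -9 - 5 = -14$)
$H{\left(L \right)} = \frac{-3 + L}{L}$
$g = -98$ ($g = 7 \left(-14\right) = -98$)
$b{\left(s,P \right)} = 98 + \left(-6 + s\right)^{2}$ ($b{\left(s,P \right)} = \left(-6 + s\right)^{2} - -98 = \left(-6 + s\right)^{2} + 98 = 98 + \left(-6 + s\right)^{2}$)
$- \frac{24455}{b{\left(-19 - -136,H{\left(-12 \right)} \right)}} = - \frac{24455}{98 + \left(-6 - -117\right)^{2}} = - \frac{24455}{98 + \left(-6 + \left(-19 + 136\right)\right)^{2}} = - \frac{24455}{98 + \left(-6 + 117\right)^{2}} = - \frac{24455}{98 + 111^{2}} = - \frac{24455}{98 + 12321} = - \frac{24455}{12419}$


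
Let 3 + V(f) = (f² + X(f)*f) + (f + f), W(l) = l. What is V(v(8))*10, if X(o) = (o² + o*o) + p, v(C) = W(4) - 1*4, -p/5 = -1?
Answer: -30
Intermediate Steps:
p = 5 (p = -5*(-1) = 5)
v(C) = 0 (v(C) = 4 - 1*4 = 4 - 4 = 0)
X(o) = 5 + 2*o² (X(o) = (o² + o*o) + 5 = (o² + o²) + 5 = 2*o² + 5 = 5 + 2*o²)
V(f) = -3 + f² + 2*f + f*(5 + 2*f²) (V(f) = -3 + ((f² + (5 + 2*f²)*f) + (f + f)) = -3 + ((f² + f*(5 + 2*f²)) + 2*f) = -3 + (f² + 2*f + f*(5 + 2*f²)) = -3 + f² + 2*f + f*(5 + 2*f²))
V(v(8))*10 = (-3 + 0² + 2*0³ + 7*0)*10 = (-3 + 0 + 2*0 + 0)*10 = (-3 + 0 + 0 + 0)*10 = -3*10 = -30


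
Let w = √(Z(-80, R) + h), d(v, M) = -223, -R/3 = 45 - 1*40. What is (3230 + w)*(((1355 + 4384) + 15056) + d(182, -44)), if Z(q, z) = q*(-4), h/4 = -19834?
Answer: 66447560 + 41144*I*√19754 ≈ 6.6448e+7 + 5.7827e+6*I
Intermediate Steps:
R = -15 (R = -3*(45 - 1*40) = -3*(45 - 40) = -3*5 = -15)
h = -79336 (h = 4*(-19834) = -79336)
Z(q, z) = -4*q
w = 2*I*√19754 (w = √(-4*(-80) - 79336) = √(320 - 79336) = √(-79016) = 2*I*√19754 ≈ 281.1*I)
(3230 + w)*(((1355 + 4384) + 15056) + d(182, -44)) = (3230 + 2*I*√19754)*(((1355 + 4384) + 15056) - 223) = (3230 + 2*I*√19754)*((5739 + 15056) - 223) = (3230 + 2*I*√19754)*(20795 - 223) = (3230 + 2*I*√19754)*20572 = 66447560 + 41144*I*√19754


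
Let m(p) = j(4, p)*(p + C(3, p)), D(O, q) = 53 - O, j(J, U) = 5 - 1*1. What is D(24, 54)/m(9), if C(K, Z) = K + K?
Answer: 29/60 ≈ 0.48333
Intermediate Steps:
C(K, Z) = 2*K
j(J, U) = 4 (j(J, U) = 5 - 1 = 4)
m(p) = 24 + 4*p (m(p) = 4*(p + 2*3) = 4*(p + 6) = 4*(6 + p) = 24 + 4*p)
D(24, 54)/m(9) = (53 - 1*24)/(24 + 4*9) = (53 - 24)/(24 + 36) = 29/60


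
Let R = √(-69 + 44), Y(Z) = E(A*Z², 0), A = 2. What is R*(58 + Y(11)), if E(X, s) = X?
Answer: 1500*I ≈ 1500.0*I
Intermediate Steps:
Y(Z) = 2*Z²
R = 5*I (R = √(-25) = 5*I ≈ 5.0*I)
R*(58 + Y(11)) = (5*I)*(58 + 2*11²) = (5*I)*(58 + 2*121) = (5*I)*(58 + 242) = (5*I)*300 = 1500*I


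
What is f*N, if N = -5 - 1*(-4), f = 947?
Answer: -947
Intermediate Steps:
N = -1 (N = -5 + 4 = -1)
f*N = 947*(-1) = -947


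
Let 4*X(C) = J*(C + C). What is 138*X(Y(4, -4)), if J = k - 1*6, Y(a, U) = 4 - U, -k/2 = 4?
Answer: -7728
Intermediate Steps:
k = -8 (k = -2*4 = -8)
J = -14 (J = -8 - 1*6 = -8 - 6 = -14)
X(C) = -7*C (X(C) = (-14*(C + C))/4 = (-28*C)/4 = -7*C)
138*X(Y(4, -4)) = 138*(-7*(4 - 1*(-4))) = 138*(-7*(4 + 4)) = 138*(-7*8) = 138*(-56) = -7728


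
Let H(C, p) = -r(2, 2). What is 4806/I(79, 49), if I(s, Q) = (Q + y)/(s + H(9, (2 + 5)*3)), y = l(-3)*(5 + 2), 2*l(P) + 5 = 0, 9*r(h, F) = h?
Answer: 252404/21 ≈ 12019.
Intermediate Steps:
r(h, F) = h/9
H(C, p) = -2/9
l(P) = -5/2 (l(P) = -5/2 + (½)*0 = -5/2 + 0 = -5/2)
y = -35/2 (y = -5*(5 + 2)/2 = -5/2*7 = -35/2 ≈ -17.500)
I(s, Q) = (-35/2 + Q)/(-2/9 + s) (I(s, Q) = (Q - 35/2)/(s - 2/9) = (-35/2 + Q)/(-2/9 + s))
4806/I(79, 49) = 4806/((9*(-35 + 2*49)/(2*(-2 + 9*79)))) = 4806/((9*(-35 + 98)/(2*(-2 + 711)))) = 4806/(((9/2)*63/709)) = 4806/(((9/2)*(1/709)*63)) = 4806/(567/1418) = 4806*(1418/567) = 252404/21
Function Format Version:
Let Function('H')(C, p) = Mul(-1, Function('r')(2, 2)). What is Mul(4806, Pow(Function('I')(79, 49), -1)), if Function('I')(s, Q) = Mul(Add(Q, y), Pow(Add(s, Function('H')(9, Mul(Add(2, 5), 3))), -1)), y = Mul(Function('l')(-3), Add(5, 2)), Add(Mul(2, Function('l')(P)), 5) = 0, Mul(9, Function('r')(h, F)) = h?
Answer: Rational(252404, 21) ≈ 12019.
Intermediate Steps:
Function('r')(h, F) = Mul(Rational(1, 9), h)
Function('H')(C, p) = Rational(-2, 9) (Function('H')(C, p) = Mul(-1, Mul(Rational(1, 9), 2)) = Mul(-1, Rational(2, 9)) = Rational(-2, 9))
Function('l')(P) = Rational(-5, 2) (Function('l')(P) = Add(Rational(-5, 2), Mul(Rational(1, 2), 0)) = Add(Rational(-5, 2), 0) = Rational(-5, 2))
y = Rational(-35, 2) (y = Mul(Rational(-5, 2), Add(5, 2)) = Mul(Rational(-5, 2), 7) = Rational(-35, 2) ≈ -17.500)
Function('I')(s, Q) = Mul(Pow(Add(Rational(-2, 9), s), -1), Add(Rational(-35, 2), Q)) (Function('I')(s, Q) = Mul(Add(Q, Rational(-35, 2)), Pow(Add(s, Rational(-2, 9)), -1)) = Mul(Add(Rational(-35, 2), Q), Pow(Add(Rational(-2, 9), s), -1)) = Mul(Pow(Add(Rational(-2, 9), s), -1), Add(Rational(-35, 2), Q)))
Mul(4806, Pow(Function('I')(79, 49), -1)) = Mul(4806, Pow(Mul(Rational(9, 2), Pow(Add(-2, Mul(9, 79)), -1), Add(-35, Mul(2, 49))), -1)) = Mul(4806, Pow(Mul(Rational(9, 2), Pow(Add(-2, 711), -1), Add(-35, 98)), -1)) = Mul(4806, Pow(Mul(Rational(9, 2), Pow(709, -1), 63), -1)) = Mul(4806, Pow(Mul(Rational(9, 2), Rational(1, 709), 63), -1)) = Mul(4806, Pow(Rational(567, 1418), -1)) = Mul(4806, Rational(1418, 567)) = Rational(252404, 21)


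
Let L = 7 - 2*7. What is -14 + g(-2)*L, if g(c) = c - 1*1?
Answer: 7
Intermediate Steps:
g(c) = -1 + c (g(c) = c - 1 = -1 + c)
L = -7 (L = 7 - 14 = -7)
-14 + g(-2)*L = -14 + (-1 - 2)*(-7) = -14 - 3*(-7) = -14 + 21 = 7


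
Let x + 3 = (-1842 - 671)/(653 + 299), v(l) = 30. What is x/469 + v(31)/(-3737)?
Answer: -4779799/238360808 ≈ -0.020053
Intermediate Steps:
x = -767/136 (x = -3 + (-1842 - 671)/(653 + 299) = -3 - 2513/952 = -3 - 2513*1/952 = -3 - 359/136 = -767/136 ≈ -5.6397)
x/469 + v(31)/(-3737) = -767/136/469 + 30/(-3737) = -767/136*1/469 + 30*(-1/3737) = -767/63784 - 30/3737 = -4779799/238360808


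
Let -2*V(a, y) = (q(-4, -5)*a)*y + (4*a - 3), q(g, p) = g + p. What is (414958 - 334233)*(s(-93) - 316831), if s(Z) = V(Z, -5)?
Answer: -25392129475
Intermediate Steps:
V(a, y) = 3/2 - 2*a + 9*a*y/2 (V(a, y) = -(((-4 - 5)*a)*y + (4*a - 3))/2 = -((-9*a)*y + (-3 + 4*a))/2 = -(-9*a*y + (-3 + 4*a))/2 = -(-3 + 4*a - 9*a*y)/2 = 3/2 - 2*a + 9*a*y/2)
s(Z) = 3/2 - 49*Z/2 (s(Z) = 3/2 - 2*Z + (9/2)*Z*(-5) = 3/2 - 2*Z - 45*Z/2 = 3/2 - 49*Z/2)
(414958 - 334233)*(s(-93) - 316831) = (414958 - 334233)*((3/2 - 49/2*(-93)) - 316831) = 80725*((3/2 + 4557/2) - 316831) = 80725*(2280 - 316831) = 80725*(-314551) = -25392129475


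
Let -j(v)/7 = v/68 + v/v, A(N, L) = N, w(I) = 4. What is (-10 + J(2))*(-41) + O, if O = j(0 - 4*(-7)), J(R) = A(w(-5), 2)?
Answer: 4014/17 ≈ 236.12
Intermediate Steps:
J(R) = 4
j(v) = -7 - 7*v/68 (j(v) = -7*(v/68 + v/v) = -7*(v*(1/68) + 1) = -7*(v/68 + 1) = -7*(1 + v/68) = -7 - 7*v/68)
O = -168/17 (O = -7 - 7*(0 - 4*(-7))/68 = -7 - 7*(0 + 28)/68 = -7 - 7/68*28 = -7 - 49/17 = -168/17 ≈ -9.8824)
(-10 + J(2))*(-41) + O = (-10 + 4)*(-41) - 168/17 = -6*(-41) - 168/17 = 246 - 168/17 = 4014/17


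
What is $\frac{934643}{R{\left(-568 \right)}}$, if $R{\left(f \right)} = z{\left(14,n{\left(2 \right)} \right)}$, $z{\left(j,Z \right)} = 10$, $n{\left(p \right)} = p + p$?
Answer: $\frac{934643}{10} \approx 93464.0$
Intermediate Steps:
$n{\left(p \right)} = 2 p$
$R{\left(f \right)} = 10$
$\frac{934643}{R{\left(-568 \right)}} = \frac{934643}{10}$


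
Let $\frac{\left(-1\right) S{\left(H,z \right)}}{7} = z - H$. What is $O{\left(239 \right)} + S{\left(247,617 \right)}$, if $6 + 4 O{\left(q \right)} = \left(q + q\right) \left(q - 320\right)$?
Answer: $-12271$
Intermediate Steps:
$O{\left(q \right)} = - \frac{3}{2} + \frac{q \left(-320 + q\right)}{2}$ ($O{\left(q \right)} = - \frac{3}{2} + \frac{\left(q + q\right) \left(q - 320\right)}{4} = - \frac{3}{2} + \frac{2 q \left(-320 + q\right)}{4} = - \frac{3}{2} + \frac{q \left(-320 + q\right)}{2}$)
$S{\left(H,z \right)} = - 7 z + 7 H$ ($S{\left(H,z \right)} = - 7 \left(z - H\right) = - 7 z + 7 H$)
$O{\left(239 \right)} + S{\left(247,617 \right)} = \left(- \frac{3}{2} + \frac{239^{2}}{2} - 38240\right) + \left(\left(-7\right) 617 + 7 \cdot 247\right) = \left(- \frac{3}{2} + \frac{1}{2} \cdot 57121 - 38240\right) + \left(-4319 + 1729\right) = \left(- \frac{3}{2} + \frac{57121}{2} - 38240\right) - 2590 = -9681 - 2590 = -12271$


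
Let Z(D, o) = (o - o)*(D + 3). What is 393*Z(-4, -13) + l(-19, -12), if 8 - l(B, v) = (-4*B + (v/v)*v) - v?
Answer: -68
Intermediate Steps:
Z(D, o) = 0 (Z(D, o) = 0*(3 + D) = 0)
l(B, v) = 8 + 4*B (l(B, v) = 8 - ((-4*B + (v/v)*v) - v) = 8 - ((-4*B + 1*v) - v) = 8 - ((-4*B + v) - v) = 8 - ((v - 4*B) - v) = 8 - (-4)*B = 8 + 4*B)
393*Z(-4, -13) + l(-19, -12) = 393*0 + (8 + 4*(-19)) = 0 + (8 - 76) = 0 - 68 = -68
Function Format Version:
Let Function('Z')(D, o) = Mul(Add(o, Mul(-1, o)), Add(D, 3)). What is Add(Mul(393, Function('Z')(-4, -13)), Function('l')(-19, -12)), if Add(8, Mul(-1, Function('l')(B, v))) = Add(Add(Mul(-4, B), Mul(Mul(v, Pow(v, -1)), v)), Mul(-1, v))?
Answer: -68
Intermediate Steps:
Function('Z')(D, o) = 0 (Function('Z')(D, o) = Mul(0, Add(3, D)) = 0)
Function('l')(B, v) = Add(8, Mul(4, B)) (Function('l')(B, v) = Add(8, Mul(-1, Add(Add(Mul(-4, B), Mul(Mul(v, Pow(v, -1)), v)), Mul(-1, v)))) = Add(8, Mul(-1, Add(Add(Mul(-4, B), Mul(1, v)), Mul(-1, v)))) = Add(8, Mul(-1, Add(Add(Mul(-4, B), v), Mul(-1, v)))) = Add(8, Mul(-1, Add(Add(v, Mul(-4, B)), Mul(-1, v)))) = Add(8, Mul(-1, Mul(-4, B))) = Add(8, Mul(4, B)))
Add(Mul(393, Function('Z')(-4, -13)), Function('l')(-19, -12)) = Add(Mul(393, 0), Add(8, Mul(4, -19))) = Add(0, Add(8, -76)) = Add(0, -68) = -68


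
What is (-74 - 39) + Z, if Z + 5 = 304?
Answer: 186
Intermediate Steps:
Z = 299 (Z = -5 + 304 = 299)
(-74 - 39) + Z = (-74 - 39) + 299 = -113 + 299 = 186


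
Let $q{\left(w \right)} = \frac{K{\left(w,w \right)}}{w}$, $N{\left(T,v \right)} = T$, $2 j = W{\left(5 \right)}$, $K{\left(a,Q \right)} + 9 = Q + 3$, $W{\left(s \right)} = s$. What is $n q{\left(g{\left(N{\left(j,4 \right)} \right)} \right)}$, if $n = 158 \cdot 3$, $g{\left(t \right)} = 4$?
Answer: $-237$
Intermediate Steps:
$K{\left(a,Q \right)} = -6 + Q$ ($K{\left(a,Q \right)} = -9 + \left(Q + 3\right) = -9 + \left(3 + Q\right) = -6 + Q$)
$j = \frac{5}{2}$ ($j = \frac{1}{2} \cdot 5 = \frac{5}{2} \approx 2.5$)
$q{\left(w \right)} = \frac{-6 + w}{w}$
$n = 474$
$n q{\left(g{\left(N{\left(j,4 \right)} \right)} \right)} = 474 \frac{-6 + 4}{4} = 474 \cdot \frac{1}{4} \left(-2\right) = 474 \left(- \frac{1}{2}\right) = -237$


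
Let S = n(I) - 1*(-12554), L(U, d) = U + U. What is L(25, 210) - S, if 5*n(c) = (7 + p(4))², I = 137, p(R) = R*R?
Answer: -63049/5 ≈ -12610.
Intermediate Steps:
p(R) = R²
n(c) = 529/5 (n(c) = (7 + 4²)²/5 = (7 + 16)²/5 = (⅕)*23² = (⅕)*529 = 529/5)
L(U, d) = 2*U
S = 63299/5 (S = 529/5 - 1*(-12554) = 529/5 + 12554 = 63299/5 ≈ 12660.)
L(25, 210) - S = 2*25 - 1*63299/5 = 50 - 63299/5 = -63049/5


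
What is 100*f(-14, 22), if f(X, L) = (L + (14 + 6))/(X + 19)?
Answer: 840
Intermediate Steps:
f(X, L) = (20 + L)/(19 + X) (f(X, L) = (L + 20)/(19 + X) = (20 + L)/(19 + X))
100*f(-14, 22) = 100*((20 + 22)/(19 - 14)) = 100*(42/5) = 840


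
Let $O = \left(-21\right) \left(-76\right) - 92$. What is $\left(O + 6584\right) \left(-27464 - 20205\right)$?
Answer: $-385546872$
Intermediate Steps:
$O = 1504$ ($O = 1596 - 92 = 1504$)
$\left(O + 6584\right) \left(-27464 - 20205\right) = \left(1504 + 6584\right) \left(-27464 - 20205\right) = 8088 \left(-27464 - 20205\right) = 8088 \left(-47669\right) = -385546872$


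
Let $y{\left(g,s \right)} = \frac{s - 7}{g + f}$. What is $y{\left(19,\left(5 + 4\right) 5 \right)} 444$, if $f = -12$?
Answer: $\frac{16872}{7} \approx 2410.3$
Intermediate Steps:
$y{\left(g,s \right)} = \frac{-7 + s}{-12 + g}$ ($y{\left(g,s \right)} = \frac{s - 7}{g - 12} = \frac{-7 + s}{-12 + g}$)
$y{\left(19,\left(5 + 4\right) 5 \right)} 444 = \frac{-7 + \left(5 + 4\right) 5}{-12 + 19} \cdot 444 = \frac{-7 + 9 \cdot 5}{7} \cdot 444 = \frac{-7 + 45}{7} \cdot 444 = \frac{1}{7} \cdot 38 \cdot 444 = \frac{38}{7} \cdot 444 = \frac{16872}{7}$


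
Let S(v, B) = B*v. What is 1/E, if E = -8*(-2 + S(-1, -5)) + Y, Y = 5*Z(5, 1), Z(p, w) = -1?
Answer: -1/29 ≈ -0.034483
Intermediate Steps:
Y = -5 (Y = 5*(-1) = -5)
E = -29 (E = -8*(-2 - 5*(-1)) - 5 = -8*(-2 + 5) - 5 = -8*3 - 5 = -24 - 5 = -29)
1/E = 1/(-29) = -1/29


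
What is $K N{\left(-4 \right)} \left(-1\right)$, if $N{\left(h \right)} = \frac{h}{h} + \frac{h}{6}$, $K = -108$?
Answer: $36$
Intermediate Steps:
$N{\left(h \right)} = 1 + \frac{h}{6}$ ($N{\left(h \right)} = 1 + h \frac{1}{6} = 1 + \frac{h}{6}$)
$K N{\left(-4 \right)} \left(-1\right) = - 108 \left(1 + \frac{1}{6} \left(-4\right)\right) \left(-1\right) = - 108 \left(1 - \frac{2}{3}\right) \left(-1\right) = - 108 \cdot \frac{1}{3} \left(-1\right) = \left(-108\right) \left(- \frac{1}{3}\right) = 36$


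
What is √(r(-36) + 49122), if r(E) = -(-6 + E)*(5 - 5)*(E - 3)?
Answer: 3*√5458 ≈ 221.63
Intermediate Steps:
r(E) = 0 (r(E) = -(-6 + E)*0*(-3 + E) = -(-6 + E)*0 = -1*0 = 0)
√(r(-36) + 49122) = √(0 + 49122) = √49122 = 3*√5458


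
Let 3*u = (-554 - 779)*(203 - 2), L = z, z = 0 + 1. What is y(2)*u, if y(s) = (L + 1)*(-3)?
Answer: 535866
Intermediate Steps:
z = 1
L = 1
u = -89311 (u = ((-554 - 779)*(203 - 2))/3 = (-1333*201)/3 = (1/3)*(-267933) = -89311)
y(s) = -6 (y(s) = (1 + 1)*(-3) = 2*(-3) = -6)
y(2)*u = -6*(-89311) = 535866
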